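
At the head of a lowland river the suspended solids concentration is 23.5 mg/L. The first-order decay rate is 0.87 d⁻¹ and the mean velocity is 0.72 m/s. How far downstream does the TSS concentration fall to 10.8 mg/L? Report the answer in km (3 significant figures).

From C = C₀·e^(−kt), t = ln(C₀/C)/k = ln(23.5/10.8)/0.87 = 0.7775/0.87 = 0.8936 d.
Distance = v·t = 0.72 m/s × 7.721e+04 s = 5.559e+04 m = 55.59 km.

55.6 km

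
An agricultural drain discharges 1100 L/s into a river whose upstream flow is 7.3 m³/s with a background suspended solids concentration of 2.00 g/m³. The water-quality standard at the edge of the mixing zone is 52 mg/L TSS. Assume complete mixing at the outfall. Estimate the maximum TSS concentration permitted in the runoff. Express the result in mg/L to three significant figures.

384 mg/L

1100 L/s = 1.1 m³/s.
Mass balance: 52·8.4 = 1.1·Cₑ + 7.3·2.
Cₑ = (436.8 − 14.6) / 1.1 = 383.8 mg/L.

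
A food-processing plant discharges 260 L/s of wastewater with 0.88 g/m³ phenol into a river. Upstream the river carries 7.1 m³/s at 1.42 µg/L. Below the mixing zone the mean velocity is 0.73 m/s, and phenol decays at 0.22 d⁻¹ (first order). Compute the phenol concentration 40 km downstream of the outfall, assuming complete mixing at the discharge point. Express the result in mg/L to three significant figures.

0.0282 mg/L

260 L/s = 0.26 m³/s.
1.42 µg/L = 0.00142 mg/L.
After complete mixing, C₀ = (0.26·0.88 + 7.1·0.00142) / 7.36 = 0.03246 mg/L.
Travel time t = 4e+04 m / 0.73 m/s = 5.479e+04 s = 0.6342 d.
C = 0.03246·exp(−0.22·0.6342) = 0.03246·0.8698 = 0.02823 mg/L.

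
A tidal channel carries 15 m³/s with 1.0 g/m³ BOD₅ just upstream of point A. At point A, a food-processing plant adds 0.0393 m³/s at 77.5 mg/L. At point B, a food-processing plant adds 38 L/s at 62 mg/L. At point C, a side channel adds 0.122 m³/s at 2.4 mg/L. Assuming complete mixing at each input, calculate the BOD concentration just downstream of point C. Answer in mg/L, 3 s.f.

After input A: C = (15·1 + 0.0393·77.5) / 15.04 = 1.2 mg/L.
38 L/s = 0.038 m³/s.
After input B: C = (15.04·1.2 + 0.038·62) / 15.08 = 1.353 mg/L.
After input C: C = (15.08·1.353 + 0.122·2.4) / 15.2 = 1.362 mg/L.

1.36 mg/L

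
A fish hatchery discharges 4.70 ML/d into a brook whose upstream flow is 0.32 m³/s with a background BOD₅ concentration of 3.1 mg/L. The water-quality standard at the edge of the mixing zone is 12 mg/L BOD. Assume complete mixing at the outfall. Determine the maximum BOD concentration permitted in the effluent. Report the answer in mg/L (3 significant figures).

64.4 mg/L

4.70 ML/d = 0.0544 m³/s.
Mass balance: 12·0.3744 = 0.0544·Cₑ + 0.32·3.1.
Cₑ = (4.493 − 0.992) / 0.0544 = 64.35 mg/L.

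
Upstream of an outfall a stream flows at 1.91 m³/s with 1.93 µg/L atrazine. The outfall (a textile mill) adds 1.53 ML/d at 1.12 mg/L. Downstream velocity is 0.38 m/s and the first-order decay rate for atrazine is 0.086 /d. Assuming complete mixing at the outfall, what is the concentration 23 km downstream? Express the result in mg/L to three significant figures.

0.0115 mg/L

1.53 ML/d = 0.01771 m³/s.
1.93 µg/L = 0.00193 mg/L.
After complete mixing, C₀ = (0.01771·1.12 + 1.91·0.00193) / 1.928 = 0.0122 mg/L.
Travel time t = 2.3e+04 m / 0.38 m/s = 6.053e+04 s = 0.7005 d.
C = 0.0122·exp(−0.086·0.7005) = 0.0122·0.9415 = 0.01149 mg/L.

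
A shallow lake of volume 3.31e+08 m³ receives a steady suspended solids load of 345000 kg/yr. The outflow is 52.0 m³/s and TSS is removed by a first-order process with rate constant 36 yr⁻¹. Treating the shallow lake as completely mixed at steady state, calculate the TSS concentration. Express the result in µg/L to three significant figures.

Outflow Q = 52.0 m³/s × 3.156e+07 s/yr = 1.641e+09 m³/yr.
Steady-state CSTR mass balance: W = Q·C + k·V·C, so C = W/(Q + kV).
Q + kV = 1.641e+09 + 36·3.31e+08 = 1.356e+10 m³/yr.
C = 345000/1.356e+10 = 2.545e-05 kg/m³ = 0.02545 mg/L = 25.45 µg/L.

25.4 µg/L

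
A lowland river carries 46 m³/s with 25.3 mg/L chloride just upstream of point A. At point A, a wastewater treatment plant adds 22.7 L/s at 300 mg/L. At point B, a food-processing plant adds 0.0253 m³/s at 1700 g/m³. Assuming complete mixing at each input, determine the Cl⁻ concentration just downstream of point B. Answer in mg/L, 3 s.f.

22.7 L/s = 0.0227 m³/s.
After input A: C = (46·25.3 + 0.0227·300) / 46.02 = 25.44 mg/L.
After input B: C = (46.02·25.44 + 0.0253·1700) / 46.05 = 26.36 mg/L.

26.4 mg/L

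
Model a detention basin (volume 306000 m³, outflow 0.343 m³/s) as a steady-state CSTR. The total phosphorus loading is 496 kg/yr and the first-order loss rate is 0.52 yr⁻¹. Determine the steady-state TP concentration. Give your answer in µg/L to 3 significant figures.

45.2 µg/L

Outflow Q = 0.343 m³/s × 3.156e+07 s/yr = 1.082e+07 m³/yr.
Steady-state CSTR mass balance: W = Q·C + k·V·C, so C = W/(Q + kV).
Q + kV = 1.082e+07 + 0.52·306000 = 1.098e+07 m³/yr.
C = 496/1.098e+07 = 4.516e-05 kg/m³ = 0.04516 mg/L = 45.16 µg/L.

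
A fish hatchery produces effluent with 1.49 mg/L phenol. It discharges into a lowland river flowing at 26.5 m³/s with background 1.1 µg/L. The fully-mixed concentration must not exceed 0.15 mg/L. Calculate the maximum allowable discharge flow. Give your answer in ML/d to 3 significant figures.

254 ML/d

1.1 µg/L = 0.0011 mg/L.
Mass balance at complete mixing: C_std·(Q_w + Q_r) = Q_w·C_e + Q_r·C_b.
Rearranging, Q_w = Q_r·(C_std − C_b)/(C_e − C_std) = 26.5·(0.15 − 0.0011) / (1.49 − 0.15) = 2.945 m³/s.
= 254.4 ML/d.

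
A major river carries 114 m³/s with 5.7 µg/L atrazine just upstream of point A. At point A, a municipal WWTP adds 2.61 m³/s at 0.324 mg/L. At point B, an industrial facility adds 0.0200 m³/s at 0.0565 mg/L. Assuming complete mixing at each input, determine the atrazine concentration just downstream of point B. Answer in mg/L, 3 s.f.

5.7 µg/L = 0.0057 mg/L.
After input A: C = (114·0.0057 + 2.61·0.324) / 116.6 = 0.01282 mg/L.
After input B: C = (116.6·0.01282 + 0.02·0.0565) / 116.6 = 0.01283 mg/L.

0.0128 mg/L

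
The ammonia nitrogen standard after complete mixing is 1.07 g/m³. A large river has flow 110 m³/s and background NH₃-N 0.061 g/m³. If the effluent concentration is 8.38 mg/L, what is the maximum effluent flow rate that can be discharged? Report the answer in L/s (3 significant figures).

Mass balance at complete mixing: C_std·(Q_w + Q_r) = Q_w·C_e + Q_r·C_b.
Rearranging, Q_w = Q_r·(C_std − C_b)/(C_e − C_std) = 110·(1.07 − 0.061) / (8.38 − 1.07) = 15.18 m³/s.
= 1.518e+04 L/s.

15200 L/s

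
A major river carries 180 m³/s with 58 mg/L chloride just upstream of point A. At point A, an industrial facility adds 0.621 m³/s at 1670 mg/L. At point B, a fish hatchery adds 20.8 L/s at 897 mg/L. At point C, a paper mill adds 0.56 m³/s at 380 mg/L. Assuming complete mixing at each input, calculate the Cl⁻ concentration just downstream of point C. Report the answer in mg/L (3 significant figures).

64.6 mg/L

After input A: C = (180·58 + 0.621·1670) / 180.6 = 63.54 mg/L.
20.8 L/s = 0.0208 m³/s.
After input B: C = (180.6·63.54 + 0.0208·897) / 180.6 = 63.64 mg/L.
After input C: C = (180.6·63.64 + 0.56·380) / 181.2 = 64.62 mg/L.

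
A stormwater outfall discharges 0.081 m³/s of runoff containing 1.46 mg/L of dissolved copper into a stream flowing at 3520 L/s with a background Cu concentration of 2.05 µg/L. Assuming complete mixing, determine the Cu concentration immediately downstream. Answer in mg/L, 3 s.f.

0.0348 mg/L

3520 L/s = 3.52 m³/s.
2.05 µg/L = 0.00205 mg/L.
By mass balance at complete mixing, C = (0.081·1.46 + 3.52·0.00205) / (0.081 + 3.52) = 0.1255/3.601 = 0.03484 mg/L.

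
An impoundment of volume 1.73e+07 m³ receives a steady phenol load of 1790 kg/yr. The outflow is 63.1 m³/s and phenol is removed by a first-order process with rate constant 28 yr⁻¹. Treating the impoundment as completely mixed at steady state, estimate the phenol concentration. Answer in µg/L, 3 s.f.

0.723 µg/L

Outflow Q = 63.1 m³/s × 3.156e+07 s/yr = 1.991e+09 m³/yr.
Steady-state CSTR mass balance: W = Q·C + k·V·C, so C = W/(Q + kV).
Q + kV = 1.991e+09 + 28·1.73e+07 = 2.476e+09 m³/yr.
C = 1790/2.476e+09 = 7.23e-07 kg/m³ = 0.000723 mg/L = 0.723 µg/L.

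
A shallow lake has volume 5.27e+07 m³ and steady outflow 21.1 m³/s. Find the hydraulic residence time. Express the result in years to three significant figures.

0.0791 yr

Q = 21.1 m³/s × 3.156e+07 s/yr = 6.659e+08 m³/yr.
Hydraulic residence time τ = V/Q = 5.27e+07/6.659e+08 = 0.07915 yr.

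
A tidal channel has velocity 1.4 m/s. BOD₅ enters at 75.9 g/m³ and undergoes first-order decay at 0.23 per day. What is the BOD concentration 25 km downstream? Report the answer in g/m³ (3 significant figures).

Travel time t = 25 km / 1.4 m/s = 2.5e+04/1.4 = 1.786e+04 s = 0.2067 d.
First-order decay: C = 75.9·exp(−0.23·0.2067) = 75.9·0.9536 = 72.38 g/m³.

72.4 g/m³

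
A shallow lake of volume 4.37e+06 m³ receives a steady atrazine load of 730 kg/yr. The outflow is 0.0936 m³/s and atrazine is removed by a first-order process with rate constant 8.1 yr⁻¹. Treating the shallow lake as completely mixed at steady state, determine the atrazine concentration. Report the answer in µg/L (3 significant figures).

19.0 µg/L

Outflow Q = 0.0936 m³/s × 3.156e+07 s/yr = 2.954e+06 m³/yr.
Steady-state CSTR mass balance: W = Q·C + k·V·C, so C = W/(Q + kV).
Q + kV = 2.954e+06 + 8.1·4.37e+06 = 3.835e+07 m³/yr.
C = 730/3.835e+07 = 1.903e-05 kg/m³ = 0.01903 mg/L = 19.03 µg/L.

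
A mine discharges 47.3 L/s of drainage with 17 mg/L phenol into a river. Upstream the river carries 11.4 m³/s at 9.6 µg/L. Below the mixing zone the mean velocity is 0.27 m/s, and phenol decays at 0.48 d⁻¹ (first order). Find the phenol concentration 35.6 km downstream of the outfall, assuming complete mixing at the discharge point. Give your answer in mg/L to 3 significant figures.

47.3 L/s = 0.0473 m³/s.
9.6 µg/L = 0.0096 mg/L.
After complete mixing, C₀ = (0.0473·17 + 11.4·0.0096) / 11.45 = 0.0798 mg/L.
Travel time t = 3.56e+04 m / 0.27 m/s = 1.319e+05 s = 1.526 d.
C = 0.0798·exp(−0.48·1.526) = 0.0798·0.4807 = 0.03836 mg/L.

0.0384 mg/L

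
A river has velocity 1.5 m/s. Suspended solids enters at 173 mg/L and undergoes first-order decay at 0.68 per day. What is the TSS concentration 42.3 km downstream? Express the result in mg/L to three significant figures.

139 mg/L

Travel time t = 42.3 km / 1.5 m/s = 4.23e+04/1.5 = 2.82e+04 s = 0.3264 d.
First-order decay: C = 173·exp(−0.68·0.3264) = 173·0.801 = 138.6 mg/L.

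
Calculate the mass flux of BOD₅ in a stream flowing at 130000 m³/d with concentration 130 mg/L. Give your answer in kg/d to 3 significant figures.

130000 m³/d = 1.505 m³/s.
Mass flux = Q·C = 1.505 m³/s × 130 g/m³ = 195.6 g/s.
= 195.6 g/s × 86.4 = 1.69e+04 kg/d.

16900 kg/d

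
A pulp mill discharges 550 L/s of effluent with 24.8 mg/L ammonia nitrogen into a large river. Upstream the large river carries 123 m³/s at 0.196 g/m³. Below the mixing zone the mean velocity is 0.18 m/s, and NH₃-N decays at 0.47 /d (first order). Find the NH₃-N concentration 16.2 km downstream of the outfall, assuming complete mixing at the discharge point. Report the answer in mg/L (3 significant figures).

0.187 mg/L

550 L/s = 0.55 m³/s.
After complete mixing, C₀ = (0.55·24.8 + 123·0.196) / 123.5 = 0.3055 mg/L.
Travel time t = 1.62e+04 m / 0.18 m/s = 9e+04 s = 1.042 d.
C = 0.3055·exp(−0.47·1.042) = 0.3055·0.6129 = 0.1873 mg/L.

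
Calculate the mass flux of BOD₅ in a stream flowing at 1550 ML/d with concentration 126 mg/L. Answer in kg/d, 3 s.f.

1550 ML/d = 17.94 m³/s.
Mass flux = Q·C = 17.94 m³/s × 126 g/m³ = 2260 g/s.
= 2260 g/s × 86.4 = 1.953e+05 kg/d.

195000 kg/d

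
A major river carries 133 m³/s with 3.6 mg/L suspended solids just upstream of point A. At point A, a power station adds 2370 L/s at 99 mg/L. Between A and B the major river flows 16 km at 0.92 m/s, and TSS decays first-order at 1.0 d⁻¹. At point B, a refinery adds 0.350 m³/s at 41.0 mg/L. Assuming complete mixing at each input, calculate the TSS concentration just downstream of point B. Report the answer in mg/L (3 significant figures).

2370 L/s = 2.37 m³/s.
After input A: C = (133·3.6 + 2.37·99) / 135.4 = 5.27 mg/L.
Over the 16 km reach to input B (t = 1.739e+04 s = 0.2013 d), decay gives C = 5.27·exp(−1.0·0.2013) = 4.309 mg/L.
After input B: C = (135.4·4.309 + 0.35·41) / 135.7 = 4.404 mg/L.

4.40 mg/L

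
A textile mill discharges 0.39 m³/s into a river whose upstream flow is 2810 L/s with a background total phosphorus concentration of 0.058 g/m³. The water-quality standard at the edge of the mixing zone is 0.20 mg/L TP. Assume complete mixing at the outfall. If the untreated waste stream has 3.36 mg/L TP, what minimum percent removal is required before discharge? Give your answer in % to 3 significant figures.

2810 L/s = 2.81 m³/s.
Mass balance: 0.2·3.2 = 0.39·Cₑ + 2.81·0.058.
Cₑ = (0.64 − 0.163) / 0.39 = 1.223 mg/L.
Required removal = 1 − 1.223/3.36 = 63.6 %.

63.6 %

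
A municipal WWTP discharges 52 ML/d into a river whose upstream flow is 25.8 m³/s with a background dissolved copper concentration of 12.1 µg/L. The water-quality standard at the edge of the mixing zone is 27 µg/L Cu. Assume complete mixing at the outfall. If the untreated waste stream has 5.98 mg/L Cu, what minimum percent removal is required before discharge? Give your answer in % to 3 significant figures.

52 ML/d = 0.6019 m³/s.
12.1 µg/L = 0.0121 mg/L.
27 µg/L = 0.027 mg/L.
Mass balance: 0.027·26.4 = 0.6019·Cₑ + 25.8·0.0121.
Cₑ = (0.7128 − 0.3122) / 0.6019 = 0.6657 mg/L.
Required removal = 1 − 0.6657/5.98 = 88.87 %.

88.9 %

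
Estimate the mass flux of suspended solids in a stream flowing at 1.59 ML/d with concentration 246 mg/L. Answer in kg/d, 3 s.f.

391 kg/d

1.59 ML/d = 0.0184 m³/s.
Mass flux = Q·C = 0.0184 m³/s × 246 g/m³ = 4.527 g/s.
= 4.527 g/s × 86.4 = 391.1 kg/d.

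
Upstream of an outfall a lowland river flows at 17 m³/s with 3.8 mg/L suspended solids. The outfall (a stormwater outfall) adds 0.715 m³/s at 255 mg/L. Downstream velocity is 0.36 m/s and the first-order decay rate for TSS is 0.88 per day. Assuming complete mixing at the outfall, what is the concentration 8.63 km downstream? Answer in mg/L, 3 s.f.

10.9 mg/L

After complete mixing, C₀ = (0.715·255 + 17·3.8) / 17.71 = 13.94 mg/L.
Travel time t = 8630 m / 0.36 m/s = 2.397e+04 s = 0.2775 d.
C = 13.94·exp(−0.88·0.2775) = 13.94·0.7834 = 10.92 mg/L.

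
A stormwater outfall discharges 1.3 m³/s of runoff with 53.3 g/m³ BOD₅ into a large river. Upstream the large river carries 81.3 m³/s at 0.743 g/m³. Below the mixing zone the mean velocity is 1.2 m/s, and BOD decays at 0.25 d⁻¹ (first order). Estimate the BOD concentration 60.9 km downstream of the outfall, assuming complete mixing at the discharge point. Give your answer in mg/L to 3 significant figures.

1.36 mg/L

After complete mixing, C₀ = (1.3·53.3 + 81.3·0.743) / 82.6 = 1.57 mg/L.
Travel time t = 6.09e+04 m / 1.2 m/s = 5.075e+04 s = 0.5874 d.
C = 1.57·exp(−0.25·0.5874) = 1.57·0.8634 = 1.356 mg/L.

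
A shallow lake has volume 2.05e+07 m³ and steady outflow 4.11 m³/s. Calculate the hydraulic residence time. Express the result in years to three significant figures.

0.158 yr

Q = 4.11 m³/s × 3.156e+07 s/yr = 1.297e+08 m³/yr.
Hydraulic residence time τ = V/Q = 2.05e+07/1.297e+08 = 0.1581 yr.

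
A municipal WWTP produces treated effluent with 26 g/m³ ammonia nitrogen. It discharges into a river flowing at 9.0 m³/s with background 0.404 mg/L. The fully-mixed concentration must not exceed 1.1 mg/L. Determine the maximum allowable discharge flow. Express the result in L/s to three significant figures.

Mass balance at complete mixing: C_std·(Q_w + Q_r) = Q_w·C_e + Q_r·C_b.
Rearranging, Q_w = Q_r·(C_std − C_b)/(C_e − C_std) = 9.0·(1.1 − 0.404) / (26 − 1.1) = 0.2516 m³/s.
= 251.6 L/s.

252 L/s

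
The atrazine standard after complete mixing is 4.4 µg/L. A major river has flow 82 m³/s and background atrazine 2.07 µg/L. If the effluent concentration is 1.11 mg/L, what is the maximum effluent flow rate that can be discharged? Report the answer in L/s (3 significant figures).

173 L/s

2.07 µg/L = 0.00207 mg/L.
4.4 µg/L = 0.0044 mg/L.
Mass balance at complete mixing: C_std·(Q_w + Q_r) = Q_w·C_e + Q_r·C_b.
Rearranging, Q_w = Q_r·(C_std − C_b)/(C_e − C_std) = 82·(0.0044 − 0.00207) / (1.11 − 0.0044) = 0.1728 m³/s.
= 172.8 L/s.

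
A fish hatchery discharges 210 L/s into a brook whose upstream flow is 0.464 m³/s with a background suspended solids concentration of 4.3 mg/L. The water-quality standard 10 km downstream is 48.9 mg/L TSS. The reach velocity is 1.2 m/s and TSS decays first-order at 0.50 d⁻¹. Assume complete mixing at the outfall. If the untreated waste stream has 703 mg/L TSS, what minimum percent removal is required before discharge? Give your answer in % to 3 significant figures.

77.9 %

210 L/s = 0.21 m³/s.
Travel time to the compliance point: t = 1e+04/1.2 = 8333 s = 0.09645 d; decay factor exp(−0.50·0.09645) = 0.9529.
So the concentration just after mixing may be at most 48.9/0.9529 = 51.32 mg/L.
Mass balance: 51.32·0.674 = 0.21·Cₑ + 0.464·4.3.
Cₑ = (34.59 − 1.995) / 0.21 = 155.2 mg/L.
Required removal = 1 − 155.2/703 = 77.92 %.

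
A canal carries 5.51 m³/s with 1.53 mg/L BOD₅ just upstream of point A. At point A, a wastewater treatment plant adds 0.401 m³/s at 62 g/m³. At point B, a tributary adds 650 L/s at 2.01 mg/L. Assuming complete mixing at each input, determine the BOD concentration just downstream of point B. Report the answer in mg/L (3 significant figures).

After input A: C = (5.51·1.53 + 0.401·62) / 5.911 = 5.632 mg/L.
650 L/s = 0.65 m³/s.
After input B: C = (5.911·5.632 + 0.65·2.01) / 6.561 = 5.273 mg/L.

5.27 mg/L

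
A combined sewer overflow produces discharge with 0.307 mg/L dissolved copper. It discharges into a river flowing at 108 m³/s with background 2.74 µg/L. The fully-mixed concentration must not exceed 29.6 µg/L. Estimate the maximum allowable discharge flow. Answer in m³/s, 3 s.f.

10.5 m³/s

2.74 µg/L = 0.00274 mg/L.
29.6 µg/L = 0.0296 mg/L.
Mass balance at complete mixing: C_std·(Q_w + Q_r) = Q_w·C_e + Q_r·C_b.
Rearranging, Q_w = Q_r·(C_std − C_b)/(C_e − C_std) = 108·(0.0296 − 0.00274) / (0.307 − 0.0296) = 10.46 m³/s.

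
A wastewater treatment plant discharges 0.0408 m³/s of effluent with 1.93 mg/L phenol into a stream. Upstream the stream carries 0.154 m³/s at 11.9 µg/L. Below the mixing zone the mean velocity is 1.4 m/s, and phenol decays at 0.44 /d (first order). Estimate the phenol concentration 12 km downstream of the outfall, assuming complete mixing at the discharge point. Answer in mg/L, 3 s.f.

0.396 mg/L

11.9 µg/L = 0.0119 mg/L.
After complete mixing, C₀ = (0.0408·1.93 + 0.154·0.0119) / 0.1948 = 0.4136 mg/L.
Travel time t = 1.2e+04 m / 1.4 m/s = 8571 s = 0.09921 d.
C = 0.4136·exp(−0.44·0.09921) = 0.4136·0.9573 = 0.396 mg/L.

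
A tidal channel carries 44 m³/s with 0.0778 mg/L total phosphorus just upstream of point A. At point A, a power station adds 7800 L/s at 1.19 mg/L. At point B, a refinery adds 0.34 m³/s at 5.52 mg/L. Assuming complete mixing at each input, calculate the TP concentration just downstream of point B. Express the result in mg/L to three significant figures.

0.280 mg/L

7800 L/s = 7.8 m³/s.
After input A: C = (44·0.0778 + 7.8·1.19) / 51.8 = 0.2453 mg/L.
After input B: C = (51.8·0.2453 + 0.34·5.52) / 52.14 = 0.2797 mg/L.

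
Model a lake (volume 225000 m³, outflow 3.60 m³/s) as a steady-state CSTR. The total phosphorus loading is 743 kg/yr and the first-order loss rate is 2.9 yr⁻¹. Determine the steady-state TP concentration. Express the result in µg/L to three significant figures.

6.50 µg/L

Outflow Q = 3.60 m³/s × 3.156e+07 s/yr = 1.136e+08 m³/yr.
Steady-state CSTR mass balance: W = Q·C + k·V·C, so C = W/(Q + kV).
Q + kV = 1.136e+08 + 2.9·225000 = 1.143e+08 m³/yr.
C = 743/1.143e+08 = 6.503e-06 kg/m³ = 0.006503 mg/L = 6.503 µg/L.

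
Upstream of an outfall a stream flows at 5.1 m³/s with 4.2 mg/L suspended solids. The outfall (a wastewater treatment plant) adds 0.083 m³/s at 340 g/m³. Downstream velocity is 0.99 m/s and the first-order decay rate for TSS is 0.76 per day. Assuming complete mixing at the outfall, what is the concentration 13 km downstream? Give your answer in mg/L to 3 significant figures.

After complete mixing, C₀ = (0.083·340 + 5.1·4.2) / 5.183 = 9.577 mg/L.
Travel time t = 1.3e+04 m / 0.99 m/s = 1.313e+04 s = 0.152 d.
C = 9.577·exp(−0.76·0.152) = 9.577·0.8909 = 8.533 mg/L.

8.53 mg/L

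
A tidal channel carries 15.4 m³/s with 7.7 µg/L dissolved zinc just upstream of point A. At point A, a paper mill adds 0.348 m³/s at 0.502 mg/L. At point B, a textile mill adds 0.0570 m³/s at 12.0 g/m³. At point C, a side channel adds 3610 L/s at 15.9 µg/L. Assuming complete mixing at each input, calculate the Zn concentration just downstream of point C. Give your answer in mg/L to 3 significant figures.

0.0533 mg/L

7.7 µg/L = 0.0077 mg/L.
After input A: C = (15.4·0.0077 + 0.348·0.502) / 15.75 = 0.01862 mg/L.
After input B: C = (15.75·0.01862 + 0.057·12) / 15.81 = 0.06183 mg/L.
3610 L/s = 3.61 m³/s.
15.9 µg/L = 0.0159 mg/L.
After input C: C = (15.81·0.06183 + 3.61·0.0159) / 19.42 = 0.05329 mg/L.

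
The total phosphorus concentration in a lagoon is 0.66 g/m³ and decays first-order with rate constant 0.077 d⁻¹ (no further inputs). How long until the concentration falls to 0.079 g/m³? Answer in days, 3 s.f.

t = ln(C₀/C)/k = ln(0.66/0.079)/0.077 = 2.123/0.077 = 27.57 d.

27.6 d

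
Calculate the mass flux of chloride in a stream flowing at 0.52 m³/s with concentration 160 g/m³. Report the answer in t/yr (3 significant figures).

Mass flux = Q·C = 0.52 m³/s × 160 g/m³ = 83.2 g/s.
= 83.2 g/s × 31.56 = 2626 t/yr.

2630 t/yr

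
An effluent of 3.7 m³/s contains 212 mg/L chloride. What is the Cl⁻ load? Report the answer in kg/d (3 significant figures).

Mass flux = Q·C = 3.7 m³/s × 212 g/m³ = 784.4 g/s.
= 784.4 g/s × 86.4 = 6.777e+04 kg/d.

67800 kg/d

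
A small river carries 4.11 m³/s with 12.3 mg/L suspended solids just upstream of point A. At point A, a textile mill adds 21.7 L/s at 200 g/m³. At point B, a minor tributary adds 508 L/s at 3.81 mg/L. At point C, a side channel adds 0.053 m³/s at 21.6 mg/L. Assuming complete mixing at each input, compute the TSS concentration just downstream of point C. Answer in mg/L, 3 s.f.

12.4 mg/L

21.7 L/s = 0.0217 m³/s.
After input A: C = (4.11·12.3 + 0.0217·200) / 4.132 = 13.29 mg/L.
508 L/s = 0.508 m³/s.
After input B: C = (4.132·13.29 + 0.508·3.81) / 4.64 = 12.25 mg/L.
After input C: C = (4.64·12.25 + 0.053·21.6) / 4.693 = 12.35 mg/L.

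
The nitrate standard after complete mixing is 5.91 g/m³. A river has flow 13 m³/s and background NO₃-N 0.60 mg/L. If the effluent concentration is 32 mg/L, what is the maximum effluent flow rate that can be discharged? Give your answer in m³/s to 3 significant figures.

Mass balance at complete mixing: C_std·(Q_w + Q_r) = Q_w·C_e + Q_r·C_b.
Rearranging, Q_w = Q_r·(C_std − C_b)/(C_e − C_std) = 13·(5.91 − 0.6) / (32 − 5.91) = 2.646 m³/s.

2.65 m³/s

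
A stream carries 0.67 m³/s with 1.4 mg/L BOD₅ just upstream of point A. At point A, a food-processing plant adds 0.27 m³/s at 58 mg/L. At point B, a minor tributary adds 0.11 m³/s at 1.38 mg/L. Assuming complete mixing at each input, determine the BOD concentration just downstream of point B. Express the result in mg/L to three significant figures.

After input A: C = (0.67·1.4 + 0.27·58) / 0.94 = 17.66 mg/L.
After input B: C = (0.94·17.66 + 0.11·1.38) / 1.05 = 15.95 mg/L.

16.0 mg/L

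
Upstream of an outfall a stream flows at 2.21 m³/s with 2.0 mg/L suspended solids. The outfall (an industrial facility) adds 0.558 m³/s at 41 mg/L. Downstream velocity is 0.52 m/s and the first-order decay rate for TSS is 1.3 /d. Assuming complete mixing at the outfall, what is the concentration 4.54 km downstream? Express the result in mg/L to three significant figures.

After complete mixing, C₀ = (0.558·41 + 2.21·2) / 2.768 = 9.862 mg/L.
Travel time t = 4540 m / 0.52 m/s = 8731 s = 0.1011 d.
C = 9.862·exp(−1.3·0.1011) = 9.862·0.8769 = 8.648 mg/L.

8.65 mg/L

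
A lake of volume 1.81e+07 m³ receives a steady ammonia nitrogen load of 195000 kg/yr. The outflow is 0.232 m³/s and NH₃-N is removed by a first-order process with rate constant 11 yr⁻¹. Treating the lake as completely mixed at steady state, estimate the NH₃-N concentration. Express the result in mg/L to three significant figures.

0.945 mg/L

Outflow Q = 0.232 m³/s × 3.156e+07 s/yr = 7.321e+06 m³/yr.
Steady-state CSTR mass balance: W = Q·C + k·V·C, so C = W/(Q + kV).
Q + kV = 7.321e+06 + 11·1.81e+07 = 2.064e+08 m³/yr.
C = 195000/2.064e+08 = 0.0009447 kg/m³ = 0.9447 mg/L.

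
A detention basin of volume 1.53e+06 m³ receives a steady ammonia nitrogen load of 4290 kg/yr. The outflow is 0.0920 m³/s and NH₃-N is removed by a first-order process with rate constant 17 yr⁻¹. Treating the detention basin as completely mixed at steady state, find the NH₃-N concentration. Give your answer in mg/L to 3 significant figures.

Outflow Q = 0.0920 m³/s × 3.156e+07 s/yr = 2.903e+06 m³/yr.
Steady-state CSTR mass balance: W = Q·C + k·V·C, so C = W/(Q + kV).
Q + kV = 2.903e+06 + 17·1.53e+06 = 2.891e+07 m³/yr.
C = 4290/2.891e+07 = 0.0001484 kg/m³ = 0.1484 mg/L.

0.148 mg/L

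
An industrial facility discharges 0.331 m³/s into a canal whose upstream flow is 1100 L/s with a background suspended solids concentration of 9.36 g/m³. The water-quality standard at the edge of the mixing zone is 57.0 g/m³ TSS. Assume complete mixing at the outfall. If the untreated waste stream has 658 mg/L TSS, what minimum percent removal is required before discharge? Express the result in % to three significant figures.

67.3 %

1100 L/s = 1.1 m³/s.
Mass balance: 57·1.431 = 0.331·Cₑ + 1.1·9.36.
Cₑ = (81.57 − 10.3) / 0.331 = 215.3 mg/L.
Required removal = 1 − 215.3/658 = 67.28 %.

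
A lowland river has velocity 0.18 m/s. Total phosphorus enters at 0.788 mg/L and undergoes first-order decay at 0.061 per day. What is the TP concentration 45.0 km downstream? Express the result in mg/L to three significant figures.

Travel time t = 45.0 km / 0.18 m/s = 4.5e+04/0.18 = 2.5e+05 s = 2.894 d.
First-order decay: C = 0.788·exp(−0.061·2.894) = 0.788·0.8382 = 0.6605 mg/L.

0.660 mg/L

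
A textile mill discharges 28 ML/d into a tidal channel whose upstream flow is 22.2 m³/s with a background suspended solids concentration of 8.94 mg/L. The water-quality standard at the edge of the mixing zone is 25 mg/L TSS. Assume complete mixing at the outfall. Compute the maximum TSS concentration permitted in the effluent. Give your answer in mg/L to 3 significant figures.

28 ML/d = 0.3241 m³/s.
Mass balance: 25·22.52 = 0.3241·Cₑ + 22.2·8.94.
Cₑ = (563.1 − 198.5) / 0.3241 = 1125 mg/L.

1130 mg/L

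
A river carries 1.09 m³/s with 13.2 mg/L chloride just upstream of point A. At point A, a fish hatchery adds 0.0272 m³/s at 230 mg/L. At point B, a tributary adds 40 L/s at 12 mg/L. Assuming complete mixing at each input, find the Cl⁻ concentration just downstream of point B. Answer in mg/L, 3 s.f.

18.3 mg/L

After input A: C = (1.09·13.2 + 0.0272·230) / 1.117 = 18.48 mg/L.
40 L/s = 0.04 m³/s.
After input B: C = (1.117·18.48 + 0.04·12) / 1.157 = 18.25 mg/L.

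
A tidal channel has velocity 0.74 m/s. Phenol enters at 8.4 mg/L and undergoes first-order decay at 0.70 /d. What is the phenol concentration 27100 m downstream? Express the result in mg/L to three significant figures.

Travel time t = 27100 m / 0.74 m/s = 2.71e+04/0.74 = 3.662e+04 s = 0.4239 d.
First-order decay: C = 8.4·exp(−0.70·0.4239) = 8.4·0.7433 = 6.243 mg/L.

6.24 mg/L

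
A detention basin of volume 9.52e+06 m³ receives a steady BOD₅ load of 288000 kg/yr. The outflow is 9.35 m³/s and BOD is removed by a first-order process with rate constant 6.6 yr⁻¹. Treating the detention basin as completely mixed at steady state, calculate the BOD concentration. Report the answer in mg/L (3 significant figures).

0.805 mg/L

Outflow Q = 9.35 m³/s × 3.156e+07 s/yr = 2.951e+08 m³/yr.
Steady-state CSTR mass balance: W = Q·C + k·V·C, so C = W/(Q + kV).
Q + kV = 2.951e+08 + 6.6·9.52e+06 = 3.579e+08 m³/yr.
C = 288000/3.579e+08 = 0.0008047 kg/m³ = 0.8047 mg/L.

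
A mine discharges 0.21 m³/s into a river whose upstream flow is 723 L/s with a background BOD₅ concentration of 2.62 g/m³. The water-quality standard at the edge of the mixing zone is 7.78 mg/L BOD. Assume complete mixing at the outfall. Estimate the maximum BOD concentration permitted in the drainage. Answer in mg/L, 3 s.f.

25.5 mg/L

723 L/s = 0.723 m³/s.
Mass balance: 7.78·0.933 = 0.21·Cₑ + 0.723·2.62.
Cₑ = (7.259 − 1.894) / 0.21 = 25.55 mg/L.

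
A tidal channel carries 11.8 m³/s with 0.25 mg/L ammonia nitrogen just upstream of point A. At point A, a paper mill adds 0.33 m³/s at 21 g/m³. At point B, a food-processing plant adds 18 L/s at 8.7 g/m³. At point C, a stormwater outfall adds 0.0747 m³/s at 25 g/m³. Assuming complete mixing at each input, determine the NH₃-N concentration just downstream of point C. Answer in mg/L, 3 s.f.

0.974 mg/L

After input A: C = (11.8·0.25 + 0.33·21) / 12.13 = 0.8145 mg/L.
18 L/s = 0.018 m³/s.
After input B: C = (12.13·0.8145 + 0.018·8.7) / 12.15 = 0.8262 mg/L.
After input C: C = (12.15·0.8262 + 0.0747·25) / 12.22 = 0.9739 mg/L.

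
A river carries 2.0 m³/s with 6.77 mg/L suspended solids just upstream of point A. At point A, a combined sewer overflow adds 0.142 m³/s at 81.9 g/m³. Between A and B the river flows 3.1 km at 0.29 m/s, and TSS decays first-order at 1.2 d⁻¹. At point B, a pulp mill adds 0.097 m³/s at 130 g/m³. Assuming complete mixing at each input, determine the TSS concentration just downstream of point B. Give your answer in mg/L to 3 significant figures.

After input A: C = (2·6.77 + 0.142·81.9) / 2.142 = 11.75 mg/L.
Over the 3.1 km reach to input B (t = 1.069e+04 s = 0.1237 d), decay gives C = 11.75·exp(−1.2·0.1237) = 10.13 mg/L.
After input B: C = (2.142·10.13 + 0.097·130) / 2.239 = 15.32 mg/L.

15.3 mg/L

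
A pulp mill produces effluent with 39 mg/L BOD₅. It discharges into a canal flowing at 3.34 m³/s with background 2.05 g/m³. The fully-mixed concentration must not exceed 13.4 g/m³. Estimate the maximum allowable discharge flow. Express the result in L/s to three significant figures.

Mass balance at complete mixing: C_std·(Q_w + Q_r) = Q_w·C_e + Q_r·C_b.
Rearranging, Q_w = Q_r·(C_std − C_b)/(C_e − C_std) = 3.34·(13.4 − 2.05) / (39 − 13.4) = 1.481 m³/s.
= 1481 L/s.

1480 L/s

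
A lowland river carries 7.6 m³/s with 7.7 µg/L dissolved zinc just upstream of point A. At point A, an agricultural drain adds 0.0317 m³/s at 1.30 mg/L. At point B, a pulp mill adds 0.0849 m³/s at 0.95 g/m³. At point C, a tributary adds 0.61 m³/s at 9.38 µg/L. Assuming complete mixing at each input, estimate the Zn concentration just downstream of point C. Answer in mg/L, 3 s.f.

7.7 µg/L = 0.0077 mg/L.
After input A: C = (7.6·0.0077 + 0.0317·1.3) / 7.632 = 0.01307 mg/L.
After input B: C = (7.632·0.01307 + 0.0849·0.95) / 7.717 = 0.02338 mg/L.
9.38 µg/L = 0.00938 mg/L.
After input C: C = (7.717·0.02338 + 0.61·0.00938) / 8.327 = 0.02235 mg/L.

0.0224 mg/L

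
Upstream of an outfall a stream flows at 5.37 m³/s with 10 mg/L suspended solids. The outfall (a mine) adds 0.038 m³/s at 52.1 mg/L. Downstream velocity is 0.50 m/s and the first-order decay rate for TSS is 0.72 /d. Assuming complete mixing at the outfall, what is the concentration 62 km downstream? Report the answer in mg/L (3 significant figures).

After complete mixing, C₀ = (0.038·52.1 + 5.37·10) / 5.408 = 10.3 mg/L.
Travel time t = 6.2e+04 m / 0.50 m/s = 1.24e+05 s = 1.435 d.
C = 10.3·exp(−0.72·1.435) = 10.3·0.3558 = 3.663 mg/L.

3.66 mg/L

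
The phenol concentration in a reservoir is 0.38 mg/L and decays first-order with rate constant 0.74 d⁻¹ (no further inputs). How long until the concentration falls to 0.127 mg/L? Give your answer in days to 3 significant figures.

1.48 d

t = ln(C₀/C)/k = ln(0.38/0.127)/0.74 = 1.096/0.74 = 1.481 d.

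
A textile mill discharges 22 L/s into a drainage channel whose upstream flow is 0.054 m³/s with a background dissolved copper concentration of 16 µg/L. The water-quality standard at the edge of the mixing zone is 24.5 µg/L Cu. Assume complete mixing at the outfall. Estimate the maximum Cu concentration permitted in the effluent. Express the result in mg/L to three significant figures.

0.0454 mg/L

22 L/s = 0.022 m³/s.
16 µg/L = 0.016 mg/L.
24.5 µg/L = 0.0245 mg/L.
Mass balance: 0.0245·0.076 = 0.022·Cₑ + 0.054·0.016.
Cₑ = (0.001862 − 0.000864) / 0.022 = 0.04536 mg/L.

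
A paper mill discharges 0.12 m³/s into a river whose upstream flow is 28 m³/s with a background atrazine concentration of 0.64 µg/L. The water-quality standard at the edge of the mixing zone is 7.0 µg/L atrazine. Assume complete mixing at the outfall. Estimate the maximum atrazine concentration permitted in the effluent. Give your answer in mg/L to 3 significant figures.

0.64 µg/L = 0.00064 mg/L.
7.0 µg/L = 0.007 mg/L.
Mass balance: 0.007·28.12 = 0.12·Cₑ + 28·0.00064.
Cₑ = (0.1968 − 0.01792) / 0.12 = 1.491 mg/L.

1.49 mg/L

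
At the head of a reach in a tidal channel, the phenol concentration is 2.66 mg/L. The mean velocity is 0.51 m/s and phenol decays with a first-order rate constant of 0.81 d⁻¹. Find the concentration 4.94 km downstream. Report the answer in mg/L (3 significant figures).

Travel time t = 4.94 km / 0.51 m/s = 4940/0.51 = 9686 s = 0.1121 d.
First-order decay: C = 2.66·exp(−0.81·0.1121) = 2.66·0.9132 = 2.429 mg/L.

2.43 mg/L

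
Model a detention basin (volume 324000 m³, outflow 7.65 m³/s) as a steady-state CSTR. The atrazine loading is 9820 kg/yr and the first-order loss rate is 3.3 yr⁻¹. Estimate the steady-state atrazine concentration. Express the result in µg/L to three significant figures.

40.5 µg/L

Outflow Q = 7.65 m³/s × 3.156e+07 s/yr = 2.414e+08 m³/yr.
Steady-state CSTR mass balance: W = Q·C + k·V·C, so C = W/(Q + kV).
Q + kV = 2.414e+08 + 3.3·324000 = 2.425e+08 m³/yr.
C = 9820/2.425e+08 = 4.05e-05 kg/m³ = 0.0405 mg/L = 40.5 µg/L.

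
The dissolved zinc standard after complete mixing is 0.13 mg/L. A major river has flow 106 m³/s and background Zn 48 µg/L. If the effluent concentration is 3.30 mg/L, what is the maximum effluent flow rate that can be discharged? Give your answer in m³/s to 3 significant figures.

2.74 m³/s

48 µg/L = 0.048 mg/L.
Mass balance at complete mixing: C_std·(Q_w + Q_r) = Q_w·C_e + Q_r·C_b.
Rearranging, Q_w = Q_r·(C_std − C_b)/(C_e − C_std) = 106·(0.13 − 0.048) / (3.3 − 0.13) = 2.742 m³/s.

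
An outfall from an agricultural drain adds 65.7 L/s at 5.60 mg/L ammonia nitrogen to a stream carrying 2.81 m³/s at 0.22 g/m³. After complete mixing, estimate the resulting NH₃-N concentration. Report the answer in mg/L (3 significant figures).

65.7 L/s = 0.0657 m³/s.
Conservation of mass across the mixing zone: C = (0.0657·5.6 + 2.81·0.22) / (0.0657 + 2.81) = 0.9861/2.876 = 0.3429 mg/L.

0.343 mg/L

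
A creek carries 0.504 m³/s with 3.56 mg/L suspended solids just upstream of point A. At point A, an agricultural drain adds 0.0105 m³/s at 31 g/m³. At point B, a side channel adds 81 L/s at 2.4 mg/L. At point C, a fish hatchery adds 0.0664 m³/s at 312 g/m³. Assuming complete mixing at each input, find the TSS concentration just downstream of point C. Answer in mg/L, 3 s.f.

After input A: C = (0.504·3.56 + 0.0105·31) / 0.5145 = 4.12 mg/L.
81 L/s = 0.081 m³/s.
After input B: C = (0.5145·4.12 + 0.081·2.4) / 0.5955 = 3.886 mg/L.
After input C: C = (0.5955·3.886 + 0.0664·312) / 0.6619 = 34.8 mg/L.

34.8 mg/L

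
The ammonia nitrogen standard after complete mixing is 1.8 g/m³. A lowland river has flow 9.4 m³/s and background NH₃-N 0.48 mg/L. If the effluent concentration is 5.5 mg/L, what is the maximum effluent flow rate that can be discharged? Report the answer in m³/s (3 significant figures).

3.35 m³/s

Mass balance at complete mixing: C_std·(Q_w + Q_r) = Q_w·C_e + Q_r·C_b.
Rearranging, Q_w = Q_r·(C_std − C_b)/(C_e − C_std) = 9.4·(1.8 − 0.48) / (5.5 − 1.8) = 3.354 m³/s.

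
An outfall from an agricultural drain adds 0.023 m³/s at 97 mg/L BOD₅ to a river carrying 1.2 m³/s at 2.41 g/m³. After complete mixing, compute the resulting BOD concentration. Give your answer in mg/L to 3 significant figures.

4.19 mg/L

Conservation of mass across the mixing zone: C = (0.023·97 + 1.2·2.41) / (0.023 + 1.2) = 5.123/1.223 = 4.189 mg/L.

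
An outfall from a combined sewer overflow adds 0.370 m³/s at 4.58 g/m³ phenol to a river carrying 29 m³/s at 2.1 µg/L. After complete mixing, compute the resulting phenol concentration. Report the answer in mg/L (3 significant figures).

0.0598 mg/L

2.1 µg/L = 0.0021 mg/L.
By mass balance at complete mixing, C = (0.37·4.58 + 29·0.0021) / (0.37 + 29) = 1.756/29.37 = 0.05977 mg/L.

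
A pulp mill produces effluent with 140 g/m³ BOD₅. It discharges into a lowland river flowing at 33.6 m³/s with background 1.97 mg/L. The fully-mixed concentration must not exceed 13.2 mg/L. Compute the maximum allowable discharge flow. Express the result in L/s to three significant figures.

2980 L/s

Mass balance at complete mixing: C_std·(Q_w + Q_r) = Q_w·C_e + Q_r·C_b.
Rearranging, Q_w = Q_r·(C_std − C_b)/(C_e − C_std) = 33.6·(13.2 − 1.97) / (140 − 13.2) = 2.976 m³/s.
= 2976 L/s.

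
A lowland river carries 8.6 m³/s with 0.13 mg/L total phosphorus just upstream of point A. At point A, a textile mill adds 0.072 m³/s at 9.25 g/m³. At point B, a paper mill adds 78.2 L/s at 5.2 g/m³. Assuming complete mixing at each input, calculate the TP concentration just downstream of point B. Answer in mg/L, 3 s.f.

After input A: C = (8.6·0.13 + 0.072·9.25) / 8.672 = 0.2057 mg/L.
78.2 L/s = 0.0782 m³/s.
After input B: C = (8.672·0.2057 + 0.0782·5.2) / 8.75 = 0.2504 mg/L.

0.250 mg/L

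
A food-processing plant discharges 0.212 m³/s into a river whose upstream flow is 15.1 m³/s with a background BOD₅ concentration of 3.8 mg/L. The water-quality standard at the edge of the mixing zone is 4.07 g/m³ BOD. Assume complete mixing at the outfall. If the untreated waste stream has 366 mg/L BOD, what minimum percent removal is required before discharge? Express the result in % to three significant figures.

93.6 %

Mass balance: 4.07·15.31 = 0.212·Cₑ + 15.1·3.8.
Cₑ = (62.32 − 57.38) / 0.212 = 23.3 mg/L.
Required removal = 1 − 23.3/366 = 93.63 %.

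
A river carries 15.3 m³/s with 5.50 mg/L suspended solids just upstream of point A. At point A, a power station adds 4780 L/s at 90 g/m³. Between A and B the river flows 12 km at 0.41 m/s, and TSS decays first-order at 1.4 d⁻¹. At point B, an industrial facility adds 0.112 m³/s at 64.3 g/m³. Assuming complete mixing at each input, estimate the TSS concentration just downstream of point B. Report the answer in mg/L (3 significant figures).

4780 L/s = 4.78 m³/s.
After input A: C = (15.3·5.5 + 4.78·90) / 20.08 = 25.62 mg/L.
Over the 12 km reach to input B (t = 2.927e+04 s = 0.3388 d), decay gives C = 25.62·exp(−1.4·0.3388) = 15.94 mg/L.
After input B: C = (20.08·15.94 + 0.112·64.3) / 20.19 = 16.21 mg/L.

16.2 mg/L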